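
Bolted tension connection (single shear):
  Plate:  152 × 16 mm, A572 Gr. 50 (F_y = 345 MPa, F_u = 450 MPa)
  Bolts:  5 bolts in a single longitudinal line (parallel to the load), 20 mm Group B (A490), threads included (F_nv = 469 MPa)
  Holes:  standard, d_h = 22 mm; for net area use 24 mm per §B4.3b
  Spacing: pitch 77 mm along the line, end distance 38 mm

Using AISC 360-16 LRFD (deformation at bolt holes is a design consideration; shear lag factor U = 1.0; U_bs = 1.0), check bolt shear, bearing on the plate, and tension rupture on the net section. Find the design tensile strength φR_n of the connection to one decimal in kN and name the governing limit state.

Bolt shear: A_b = π(20)²/4 = 314.16 mm². φR_n = 0.75 × 469 × 314.16 × 5 × 1 = 552.5 kN.
Bearing (16 mm plate, F_u = 450 MPa): end bolts L_c = 38 − 22/2 = 27, R_n = min(1.2×27×16×450, 2.4×20×16×450) = 233.28 kN/bolt; interior L_c = 77 − 22 = 55, R_n = 345.6 kN/bolt. φR_n = 0.75 × (1×233.28 + 4×345.6) = 1211.8 kN.
Tension rupture (net): A_n = (152 − 1×24)×16 = 2048 mm² (U = 1.0, A_e = A_n). φR_n = 0.75 × 450 × 2048 = 691.2 kN.
Governing: min(552.5, 1211.8, 691.2) = 552.5 kN → bolt shear.

552.5 kN (bolt shear governs)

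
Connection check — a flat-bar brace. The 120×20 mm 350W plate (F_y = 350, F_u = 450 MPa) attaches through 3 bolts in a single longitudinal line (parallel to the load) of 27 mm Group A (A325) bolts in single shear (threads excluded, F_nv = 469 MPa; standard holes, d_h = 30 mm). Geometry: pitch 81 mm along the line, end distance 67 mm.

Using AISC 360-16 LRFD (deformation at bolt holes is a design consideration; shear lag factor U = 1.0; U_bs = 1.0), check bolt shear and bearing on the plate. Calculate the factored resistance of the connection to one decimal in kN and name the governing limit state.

Bolt shear: A_b = π(27)²/4 = 572.56 mm². φR_n = 0.75 × 469 × 572.56 × 3 × 1 = 604.2 kN.
Bearing (20 mm plate, F_u = 450 MPa): end bolts L_c = 67 − 30/2 = 52, R_n = min(1.2×52×20×450, 2.4×27×20×450) = 561.6 kN/bolt; interior L_c = 81 − 30 = 51, R_n = 550.8 kN/bolt. φR_n = 0.75 × (1×561.6 + 2×550.8) = 1247.4 kN.
Governing: min(604.2, 1247.4) = 604.2 kN → bolt shear.

604.2 kN (bolt shear governs)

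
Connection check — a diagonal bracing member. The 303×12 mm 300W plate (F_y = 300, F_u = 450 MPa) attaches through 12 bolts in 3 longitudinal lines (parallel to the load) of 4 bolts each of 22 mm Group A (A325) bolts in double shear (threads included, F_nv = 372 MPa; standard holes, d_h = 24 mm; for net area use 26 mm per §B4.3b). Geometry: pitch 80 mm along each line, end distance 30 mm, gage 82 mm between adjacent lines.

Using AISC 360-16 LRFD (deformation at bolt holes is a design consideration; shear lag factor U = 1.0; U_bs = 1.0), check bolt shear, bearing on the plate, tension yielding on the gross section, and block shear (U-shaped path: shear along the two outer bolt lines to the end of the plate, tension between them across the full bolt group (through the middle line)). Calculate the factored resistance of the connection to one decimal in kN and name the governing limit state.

Bolt shear: A_b = π(22)²/4 = 380.13 mm². φR_n = 0.75 × 372 × 380.13 × 12 × 2 = 2545.4 kN.
Bearing (12 mm plate, F_u = 450 MPa): end bolts L_c = 30 − 24/2 = 18, R_n = min(1.2×18×12×450, 2.4×22×12×450) = 116.64 kN/bolt; interior L_c = 80 − 24 = 56, R_n = 285.12 kN/bolt. φR_n = 0.75 × (3×116.64 + 9×285.12) = 2187.0 kN.
Tension yield (gross): A_g = 303×12 = 3636 mm². φR_n = 0.90 × 300 × 3636 = 981.7 kN.
Block shear: shear path 2×[30+3×80] = 2×270 mm, A_gv = 6480, A_nv = 2×(270 − 3.5×26)×12 = 4296 mm²; tension across gage: (164 − 2×26)×12 = 1344 mm². R_n = min(0.6×450×4296, 0.6×300×6480) + 1.0×450×1344 = min(1159.9, 1166.4) + 604.8 = 1764.7 kN. φR_n = 0.75 × 1764.7 = 1323.5 kN.
Governing: min(2545.4, 2187.0, 981.7, 1323.5) = 981.7 kN → gross-section yield.

981.7 kN (gross-section yield governs)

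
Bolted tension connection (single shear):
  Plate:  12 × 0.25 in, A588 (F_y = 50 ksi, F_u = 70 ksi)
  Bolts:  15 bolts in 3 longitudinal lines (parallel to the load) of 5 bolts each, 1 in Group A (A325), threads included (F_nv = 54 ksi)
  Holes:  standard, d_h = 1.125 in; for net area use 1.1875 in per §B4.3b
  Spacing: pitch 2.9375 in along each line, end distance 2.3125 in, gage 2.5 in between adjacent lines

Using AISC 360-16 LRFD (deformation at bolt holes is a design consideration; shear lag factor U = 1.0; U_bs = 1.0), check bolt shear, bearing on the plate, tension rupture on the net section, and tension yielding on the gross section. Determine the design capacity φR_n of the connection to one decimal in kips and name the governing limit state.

110.7 kips (net-section rupture governs)

Bolt shear: A_b = π(1)²/4 = 0.7854 in². φR_n = 0.75 × 54 × 0.7854 × 15 × 1 = 477.1 kips.
Bearing (0.25 in plate, F_u = 70 ksi): end bolts L_c = 2.3125 − 1.125/2 = 1.75, R_n = min(1.2×1.75×0.25×70, 2.4×1×0.25×70) = 36.75 kips/bolt; interior L_c = 2.9375 − 1.125 = 1.8125, R_n = 38.063 kips/bolt. φR_n = 0.75 × (3×36.75 + 12×38.063) = 425.3 kips.
Tension rupture (net): A_n = (12 − 3×1.1875)×0.25 = 2.1094 in² (U = 1.0, A_e = A_n). φR_n = 0.75 × 70 × 2.1094 = 110.7 kips.
Tension yield (gross): A_g = 12×0.25 = 3 in². φR_n = 0.90 × 50 × 3 = 135.0 kips.
Governing: min(477.1, 425.3, 110.7, 135.0) = 110.7 kips → net-section rupture.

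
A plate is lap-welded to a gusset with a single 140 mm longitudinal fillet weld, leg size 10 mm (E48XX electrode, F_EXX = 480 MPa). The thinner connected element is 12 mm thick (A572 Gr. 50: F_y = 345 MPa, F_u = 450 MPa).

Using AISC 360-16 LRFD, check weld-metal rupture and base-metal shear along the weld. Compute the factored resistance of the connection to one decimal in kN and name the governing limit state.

213.8 kN (weld metal governs)

Weld metal: throat = 0.707×10 = 7.07 mm, L = 140 mm. φR_n = 0.75 × 0.6 × 480 × 7.07 × 140 = 213.8 kN.
Base metal shear (12 mm plate): yield φR_n = 1.0×0.6×345×12×140 = 347.8 kN; rupture φR_n = 0.75×0.6×450×12×140 = 340.2 kN; take 340.2 kN (rupture).
Governing: min(213.8, 340.2) = 213.8 kN → weld metal.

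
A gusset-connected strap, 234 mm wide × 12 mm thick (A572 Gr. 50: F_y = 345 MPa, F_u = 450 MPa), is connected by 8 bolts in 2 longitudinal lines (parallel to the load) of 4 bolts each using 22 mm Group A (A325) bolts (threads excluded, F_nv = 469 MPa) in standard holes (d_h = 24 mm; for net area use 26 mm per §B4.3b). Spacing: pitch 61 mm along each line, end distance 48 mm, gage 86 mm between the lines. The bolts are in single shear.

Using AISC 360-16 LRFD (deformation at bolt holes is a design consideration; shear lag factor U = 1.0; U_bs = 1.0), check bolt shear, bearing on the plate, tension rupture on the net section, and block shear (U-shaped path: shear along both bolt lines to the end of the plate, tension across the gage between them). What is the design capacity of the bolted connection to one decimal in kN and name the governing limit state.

Bolt shear: A_b = π(22)²/4 = 380.13 mm². φR_n = 0.75 × 469 × 380.13 × 8 × 1 = 1069.7 kN.
Bearing (12 mm plate, F_u = 450 MPa): end bolts L_c = 48 − 24/2 = 36, R_n = min(1.2×36×12×450, 2.4×22×12×450) = 233.28 kN/bolt; interior L_c = 61 − 24 = 37, R_n = 239.76 kN/bolt. φR_n = 0.75 × (2×233.28 + 6×239.76) = 1428.8 kN.
Tension rupture (net): A_n = (234 − 2×26)×12 = 2184 mm² (U = 1.0, A_e = A_n). φR_n = 0.75 × 450 × 2184 = 737.1 kN.
Block shear: shear path 2×[48+3×61] = 2×231 mm, A_gv = 5544, A_nv = 2×(231 − 3.5×26)×12 = 3360 mm²; tension across gage: (86 − 1×26)×12 = 720 mm². R_n = min(0.6×450×3360, 0.6×345×5544) + 1.0×450×720 = min(907.2, 1147.6) + 324 = 1231.2 kN. φR_n = 0.75 × 1231.2 = 923.4 kN.
Governing: min(1069.7, 1428.8, 737.1, 923.4) = 737.1 kN → net-section rupture.

737.1 kN (net-section rupture governs)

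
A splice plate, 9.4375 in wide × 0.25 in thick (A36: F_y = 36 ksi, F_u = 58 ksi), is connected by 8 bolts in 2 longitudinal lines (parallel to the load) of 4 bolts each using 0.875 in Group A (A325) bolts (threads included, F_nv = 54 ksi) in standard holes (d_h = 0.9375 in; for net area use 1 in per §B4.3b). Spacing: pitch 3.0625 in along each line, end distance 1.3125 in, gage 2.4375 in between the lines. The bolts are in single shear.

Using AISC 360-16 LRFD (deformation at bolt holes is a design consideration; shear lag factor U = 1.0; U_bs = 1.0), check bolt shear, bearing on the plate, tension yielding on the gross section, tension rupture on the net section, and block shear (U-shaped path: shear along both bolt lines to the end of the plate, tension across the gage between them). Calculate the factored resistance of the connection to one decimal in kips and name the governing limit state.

Bolt shear: A_b = π(0.875)²/4 = 0.60132 in². φR_n = 0.75 × 54 × 0.60132 × 8 × 1 = 194.8 kips.
Bearing (0.25 in plate, F_u = 58 ksi): end bolts L_c = 1.3125 − 0.9375/2 = 0.84375, R_n = min(1.2×0.84375×0.25×58, 2.4×0.875×0.25×58) = 14.681 kips/bolt; interior L_c = 3.0625 − 0.9375 = 2.125, R_n = 30.45 kips/bolt. φR_n = 0.75 × (2×14.681 + 6×30.45) = 159.0 kips.
Tension yield (gross): A_g = 9.4375×0.25 = 2.3594 in². φR_n = 0.90 × 36 × 2.3594 = 76.4 kips.
Tension rupture (net): A_n = (9.4375 − 2×1)×0.25 = 1.8594 in² (U = 1.0, A_e = A_n). φR_n = 0.75 × 58 × 1.8594 = 80.9 kips.
Block shear: shear path 2×[1.3125+3×3.0625] = 2×10.5 in, A_gv = 5.25, A_nv = 2×(10.5 − 3.5×1)×0.25 = 3.5 in²; tension across gage: (2.4375 − 1×1)×0.25 = 0.35938 in². R_n = min(0.6×58×3.5, 0.6×36×5.25) + 1.0×58×0.35938 = min(121.8, 113.4) + 20.844 = 134.24 kips. φR_n = 0.75 × 134.24 = 100.7 kips.
Governing: min(194.8, 159.0, 76.4, 80.9, 100.7) = 76.4 kips → gross-section yield.

76.4 kips (gross-section yield governs)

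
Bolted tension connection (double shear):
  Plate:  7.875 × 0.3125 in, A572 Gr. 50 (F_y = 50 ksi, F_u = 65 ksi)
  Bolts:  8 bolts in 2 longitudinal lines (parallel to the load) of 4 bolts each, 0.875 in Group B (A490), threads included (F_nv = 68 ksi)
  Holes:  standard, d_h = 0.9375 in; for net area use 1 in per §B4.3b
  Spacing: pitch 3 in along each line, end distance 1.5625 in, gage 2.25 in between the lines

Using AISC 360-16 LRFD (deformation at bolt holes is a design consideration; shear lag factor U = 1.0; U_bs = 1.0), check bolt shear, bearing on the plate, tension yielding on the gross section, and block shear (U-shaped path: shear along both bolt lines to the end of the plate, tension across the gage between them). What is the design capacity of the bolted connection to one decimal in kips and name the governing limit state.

Bolt shear: A_b = π(0.875)²/4 = 0.60132 in². φR_n = 0.75 × 68 × 0.60132 × 8 × 2 = 490.7 kips.
Bearing (0.3125 in plate, F_u = 65 ksi): end bolts L_c = 1.5625 − 0.9375/2 = 1.09375, R_n = min(1.2×1.09375×0.3125×65, 2.4×0.875×0.3125×65) = 26.66 kips/bolt; interior L_c = 3 − 0.9375 = 2.0625, R_n = 42.656 kips/bolt. φR_n = 0.75 × (2×26.66 + 6×42.656) = 231.9 kips.
Tension yield (gross): A_g = 7.875×0.3125 = 2.4609 in². φR_n = 0.90 × 50 × 2.4609 = 110.7 kips.
Block shear: shear path 2×[1.5625+3×3] = 2×10.5625 in, A_gv = 6.6016, A_nv = 2×(10.5625 − 3.5×1)×0.3125 = 4.4141 in²; tension across gage: (2.25 − 1×1)×0.3125 = 0.39063 in². R_n = min(0.6×65×4.4141, 0.6×50×6.6016) + 1.0×65×0.39063 = min(172.15, 198.05) + 25.391 = 197.54 kips. φR_n = 0.75 × 197.54 = 148.2 kips.
Governing: min(490.7, 231.9, 110.7, 148.2) = 110.7 kips → gross-section yield.

110.7 kips (gross-section yield governs)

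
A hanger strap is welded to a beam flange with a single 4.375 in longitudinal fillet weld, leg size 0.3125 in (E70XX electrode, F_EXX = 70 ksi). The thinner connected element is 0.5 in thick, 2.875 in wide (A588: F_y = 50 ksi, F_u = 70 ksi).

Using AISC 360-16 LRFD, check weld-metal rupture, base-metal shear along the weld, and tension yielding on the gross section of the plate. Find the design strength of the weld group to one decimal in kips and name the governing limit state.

30.4 kips (weld metal governs)

Weld metal: throat = 0.707×0.3125 = 0.22094 in, L = 4.375 in. φR_n = 0.75 × 0.6 × 70 × 0.22094 × 4.375 = 30.4 kips.
Base metal shear (0.5 in plate): yield φR_n = 1.0×0.6×50×0.5×4.375 = 65.6 kips; rupture φR_n = 0.75×0.6×70×0.5×4.375 = 68.9 kips; take 65.6 kips (yield).
Tension yield (gross): A_g = 2.875×0.5 = 1.4375 in². φR_n = 0.90 × 50 × 1.4375 = 64.7 kips.
Governing: min(30.4, 65.6, 64.7) = 30.4 kips → weld metal.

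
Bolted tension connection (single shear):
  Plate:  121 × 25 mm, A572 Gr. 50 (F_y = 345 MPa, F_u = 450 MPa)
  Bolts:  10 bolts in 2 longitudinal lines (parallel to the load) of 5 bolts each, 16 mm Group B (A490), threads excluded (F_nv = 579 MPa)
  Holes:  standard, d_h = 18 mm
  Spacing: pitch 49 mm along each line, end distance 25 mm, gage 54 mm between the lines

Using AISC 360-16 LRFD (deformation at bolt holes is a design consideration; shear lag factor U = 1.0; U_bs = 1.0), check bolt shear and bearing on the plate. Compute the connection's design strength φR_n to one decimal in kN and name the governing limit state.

Bolt shear: A_b = π(16)²/4 = 201.06 mm². φR_n = 0.75 × 579 × 201.06 × 10 × 1 = 873.1 kN.
Bearing (25 mm plate, F_u = 450 MPa): end bolts L_c = 25 − 18/2 = 16, R_n = min(1.2×16×25×450, 2.4×16×25×450) = 216 kN/bolt; interior L_c = 49 − 18 = 31, R_n = 418.5 kN/bolt. φR_n = 0.75 × (2×216 + 8×418.5) = 2835.0 kN.
Governing: min(873.1, 2835.0) = 873.1 kN → bolt shear.

873.1 kN (bolt shear governs)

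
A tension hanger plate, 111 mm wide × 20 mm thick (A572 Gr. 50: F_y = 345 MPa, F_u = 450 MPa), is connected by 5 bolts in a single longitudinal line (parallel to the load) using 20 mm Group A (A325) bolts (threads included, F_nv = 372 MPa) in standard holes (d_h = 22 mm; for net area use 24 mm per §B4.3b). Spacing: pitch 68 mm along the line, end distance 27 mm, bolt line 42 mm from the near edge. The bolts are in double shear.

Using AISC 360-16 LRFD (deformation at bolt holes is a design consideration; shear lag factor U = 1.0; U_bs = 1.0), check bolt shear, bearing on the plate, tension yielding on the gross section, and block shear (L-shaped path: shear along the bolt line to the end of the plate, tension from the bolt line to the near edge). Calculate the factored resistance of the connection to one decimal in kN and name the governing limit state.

689.3 kN (gross-section yield governs)

Bolt shear: A_b = π(20)²/4 = 314.16 mm². φR_n = 0.75 × 372 × 314.16 × 5 × 2 = 876.5 kN.
Bearing (20 mm plate, F_u = 450 MPa): end bolts L_c = 27 − 22/2 = 16, R_n = min(1.2×16×20×450, 2.4×20×20×450) = 172.8 kN/bolt; interior L_c = 68 − 22 = 46, R_n = 432 kN/bolt. φR_n = 0.75 × (1×172.8 + 4×432) = 1425.6 kN.
Tension yield (gross): A_g = 111×20 = 2220 mm². φR_n = 0.90 × 345 × 2220 = 689.3 kN.
Block shear: shear path 1×[27+4×68] = 1×299 mm, A_gv = 5980, A_nv = 1×(299 − 4.5×24)×20 = 3820 mm²; tension to near edge: (42 − 0.5×24)×20 = 600 mm². R_n = min(0.6×450×3820, 0.6×345×5980) + 1.0×450×600 = min(1031.4, 1237.9) + 270 = 1301.4 kN. φR_n = 0.75 × 1301.4 = 976.1 kN.
Governing: min(876.5, 1425.6, 689.3, 976.1) = 689.3 kN → gross-section yield.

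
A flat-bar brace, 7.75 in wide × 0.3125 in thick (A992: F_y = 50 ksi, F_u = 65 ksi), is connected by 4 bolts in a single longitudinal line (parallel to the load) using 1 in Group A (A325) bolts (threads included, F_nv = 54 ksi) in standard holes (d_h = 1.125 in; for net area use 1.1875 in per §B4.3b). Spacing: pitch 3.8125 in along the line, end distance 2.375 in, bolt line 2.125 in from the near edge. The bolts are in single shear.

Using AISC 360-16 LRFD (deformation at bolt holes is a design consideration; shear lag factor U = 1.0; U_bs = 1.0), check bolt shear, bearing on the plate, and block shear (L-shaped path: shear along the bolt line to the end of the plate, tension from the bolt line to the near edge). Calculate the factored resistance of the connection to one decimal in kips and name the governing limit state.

111.6 kips (block shear governs)

Bolt shear: A_b = π(1)²/4 = 0.7854 in². φR_n = 0.75 × 54 × 0.7854 × 4 × 1 = 127.2 kips.
Bearing (0.3125 in plate, F_u = 65 ksi): end bolts L_c = 2.375 − 1.125/2 = 1.8125, R_n = min(1.2×1.8125×0.3125×65, 2.4×1×0.3125×65) = 44.18 kips/bolt; interior L_c = 3.8125 − 1.125 = 2.6875, R_n = 48.75 kips/bolt. φR_n = 0.75 × (1×44.18 + 3×48.75) = 142.8 kips.
Block shear: shear path 1×[2.375+3×3.8125] = 1×13.8125 in, A_gv = 4.3164, A_nv = 1×(13.8125 − 3.5×1.1875)×0.3125 = 3.0176 in²; tension to near edge: (2.125 − 0.5×1.1875)×0.3125 = 0.47852 in². R_n = min(0.6×65×3.0176, 0.6×50×4.3164) + 1.0×65×0.47852 = min(117.69, 129.49) + 31.104 = 148.79 kips. φR_n = 0.75 × 148.79 = 111.6 kips.
Governing: min(127.2, 142.8, 111.6) = 111.6 kips → block shear.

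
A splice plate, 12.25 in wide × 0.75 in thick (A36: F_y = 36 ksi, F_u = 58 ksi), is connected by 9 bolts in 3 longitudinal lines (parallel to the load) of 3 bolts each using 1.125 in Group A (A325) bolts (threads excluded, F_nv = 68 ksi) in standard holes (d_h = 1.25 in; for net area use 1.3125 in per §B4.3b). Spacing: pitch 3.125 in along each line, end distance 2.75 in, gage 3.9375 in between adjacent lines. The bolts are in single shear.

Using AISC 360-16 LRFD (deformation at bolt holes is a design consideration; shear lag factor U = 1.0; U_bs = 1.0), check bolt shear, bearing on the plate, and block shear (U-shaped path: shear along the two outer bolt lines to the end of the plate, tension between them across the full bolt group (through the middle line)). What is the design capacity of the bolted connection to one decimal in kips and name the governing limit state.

390.0 kips (block shear governs)

Bolt shear: A_b = π(1.125)²/4 = 0.99402 in². φR_n = 0.75 × 68 × 0.99402 × 9 × 1 = 456.3 kips.
Bearing (0.75 in plate, F_u = 58 ksi): end bolts L_c = 2.75 − 1.25/2 = 2.125, R_n = min(1.2×2.125×0.75×58, 2.4×1.125×0.75×58) = 110.93 kips/bolt; interior L_c = 3.125 − 1.25 = 1.875, R_n = 97.875 kips/bolt. φR_n = 0.75 × (3×110.93 + 6×97.875) = 690.0 kips.
Block shear: shear path 2×[2.75+2×3.125] = 2×9 in, A_gv = 13.5, A_nv = 2×(9 − 2.5×1.3125)×0.75 = 8.5781 in²; tension across gage: (7.875 − 2×1.3125)×0.75 = 3.9375 in². R_n = min(0.6×58×8.5781, 0.6×36×13.5) + 1.0×58×3.9375 = min(298.52, 291.6) + 228.38 = 519.98 kips. φR_n = 0.75 × 519.98 = 390.0 kips.
Governing: min(456.3, 690.0, 390.0) = 390.0 kips → block shear.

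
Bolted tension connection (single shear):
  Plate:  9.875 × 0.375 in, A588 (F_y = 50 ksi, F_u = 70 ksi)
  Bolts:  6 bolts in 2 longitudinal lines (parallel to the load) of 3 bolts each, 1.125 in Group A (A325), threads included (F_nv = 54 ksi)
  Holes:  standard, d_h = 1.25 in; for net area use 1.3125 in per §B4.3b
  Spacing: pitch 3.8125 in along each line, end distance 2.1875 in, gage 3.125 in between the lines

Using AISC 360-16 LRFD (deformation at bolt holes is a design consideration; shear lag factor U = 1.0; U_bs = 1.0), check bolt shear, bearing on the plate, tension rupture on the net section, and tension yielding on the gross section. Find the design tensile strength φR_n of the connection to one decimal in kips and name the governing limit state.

Bolt shear: A_b = π(1.125)²/4 = 0.99402 in². φR_n = 0.75 × 54 × 0.99402 × 6 × 1 = 241.5 kips.
Bearing (0.375 in plate, F_u = 70 ksi): end bolts L_c = 2.1875 − 1.25/2 = 1.5625, R_n = min(1.2×1.5625×0.375×70, 2.4×1.125×0.375×70) = 49.219 kips/bolt; interior L_c = 3.8125 − 1.25 = 2.5625, R_n = 70.875 kips/bolt. φR_n = 0.75 × (2×49.219 + 4×70.875) = 286.5 kips.
Tension rupture (net): A_n = (9.875 − 2×1.3125)×0.375 = 2.7188 in² (U = 1.0, A_e = A_n). φR_n = 0.75 × 70 × 2.7188 = 142.7 kips.
Tension yield (gross): A_g = 9.875×0.375 = 3.7031 in². φR_n = 0.90 × 50 × 3.7031 = 166.6 kips.
Governing: min(241.5, 286.5, 142.7, 166.6) = 142.7 kips → net-section rupture.

142.7 kips (net-section rupture governs)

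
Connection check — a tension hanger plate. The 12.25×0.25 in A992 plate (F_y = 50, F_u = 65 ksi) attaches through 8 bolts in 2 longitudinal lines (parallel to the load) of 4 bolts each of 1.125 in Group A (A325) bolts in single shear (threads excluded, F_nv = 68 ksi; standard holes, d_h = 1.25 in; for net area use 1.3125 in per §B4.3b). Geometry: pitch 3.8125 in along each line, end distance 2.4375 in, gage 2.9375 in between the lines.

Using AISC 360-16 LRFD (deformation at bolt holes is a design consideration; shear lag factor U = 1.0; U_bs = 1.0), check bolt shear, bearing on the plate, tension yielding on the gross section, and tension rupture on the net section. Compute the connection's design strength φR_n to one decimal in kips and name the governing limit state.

117.3 kips (net-section rupture governs)

Bolt shear: A_b = π(1.125)²/4 = 0.99402 in². φR_n = 0.75 × 68 × 0.99402 × 8 × 1 = 405.6 kips.
Bearing (0.25 in plate, F_u = 65 ksi): end bolts L_c = 2.4375 − 1.25/2 = 1.8125, R_n = min(1.2×1.8125×0.25×65, 2.4×1.125×0.25×65) = 35.344 kips/bolt; interior L_c = 3.8125 − 1.25 = 2.5625, R_n = 43.875 kips/bolt. φR_n = 0.75 × (2×35.344 + 6×43.875) = 250.5 kips.
Tension yield (gross): A_g = 12.25×0.25 = 3.0625 in². φR_n = 0.90 × 50 × 3.0625 = 137.8 kips.
Tension rupture (net): A_n = (12.25 − 2×1.3125)×0.25 = 2.4063 in² (U = 1.0, A_e = A_n). φR_n = 0.75 × 65 × 2.4063 = 117.3 kips.
Governing: min(405.6, 250.5, 137.8, 117.3) = 117.3 kips → net-section rupture.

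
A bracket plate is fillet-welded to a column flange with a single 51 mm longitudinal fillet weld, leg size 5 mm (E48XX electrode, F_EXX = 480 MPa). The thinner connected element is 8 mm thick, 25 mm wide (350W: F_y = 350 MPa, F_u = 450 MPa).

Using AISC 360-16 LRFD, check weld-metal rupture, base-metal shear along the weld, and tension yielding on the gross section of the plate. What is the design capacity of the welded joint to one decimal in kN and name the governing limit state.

Weld metal: throat = 0.707×5 = 3.535 mm, L = 51 mm. φR_n = 0.75 × 0.6 × 480 × 3.535 × 51 = 38.9 kN.
Base metal shear (8 mm plate): yield φR_n = 1.0×0.6×350×8×51 = 85.7 kN; rupture φR_n = 0.75×0.6×450×8×51 = 82.6 kN; take 82.6 kN (rupture).
Tension yield (gross): A_g = 25×8 = 200 mm². φR_n = 0.90 × 350 × 200 = 63.0 kN.
Governing: min(38.9, 82.6, 63.0) = 38.9 kN → weld metal.

38.9 kN (weld metal governs)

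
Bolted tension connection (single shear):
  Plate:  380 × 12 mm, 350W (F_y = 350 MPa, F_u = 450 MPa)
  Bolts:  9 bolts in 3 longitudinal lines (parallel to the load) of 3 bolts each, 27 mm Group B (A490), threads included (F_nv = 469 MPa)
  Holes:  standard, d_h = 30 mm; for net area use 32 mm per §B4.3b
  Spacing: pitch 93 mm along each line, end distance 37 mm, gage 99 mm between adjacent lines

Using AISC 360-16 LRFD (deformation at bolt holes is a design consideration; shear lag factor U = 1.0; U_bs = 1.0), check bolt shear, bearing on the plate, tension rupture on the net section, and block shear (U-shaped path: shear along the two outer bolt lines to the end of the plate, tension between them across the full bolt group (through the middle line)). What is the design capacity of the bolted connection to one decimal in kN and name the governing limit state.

Bolt shear: A_b = π(27)²/4 = 572.56 mm². φR_n = 0.75 × 469 × 572.56 × 9 × 1 = 1812.6 kN.
Bearing (12 mm plate, F_u = 450 MPa): end bolts L_c = 37 − 30/2 = 22, R_n = min(1.2×22×12×450, 2.4×27×12×450) = 142.56 kN/bolt; interior L_c = 93 − 30 = 63, R_n = 349.92 kN/bolt. φR_n = 0.75 × (3×142.56 + 6×349.92) = 1895.4 kN.
Tension rupture (net): A_n = (380 − 3×32)×12 = 3408 mm² (U = 1.0, A_e = A_n). φR_n = 0.75 × 450 × 3408 = 1150.2 kN.
Block shear: shear path 2×[37+2×93] = 2×223 mm, A_gv = 5352, A_nv = 2×(223 − 2.5×32)×12 = 3432 mm²; tension across gage: (198 − 2×32)×12 = 1608 mm². R_n = min(0.6×450×3432, 0.6×350×5352) + 1.0×450×1608 = min(926.64, 1123.9) + 723.6 = 1650.2 kN. φR_n = 0.75 × 1650.2 = 1237.7 kN.
Governing: min(1812.6, 1895.4, 1150.2, 1237.7) = 1150.2 kN → net-section rupture.

1150.2 kN (net-section rupture governs)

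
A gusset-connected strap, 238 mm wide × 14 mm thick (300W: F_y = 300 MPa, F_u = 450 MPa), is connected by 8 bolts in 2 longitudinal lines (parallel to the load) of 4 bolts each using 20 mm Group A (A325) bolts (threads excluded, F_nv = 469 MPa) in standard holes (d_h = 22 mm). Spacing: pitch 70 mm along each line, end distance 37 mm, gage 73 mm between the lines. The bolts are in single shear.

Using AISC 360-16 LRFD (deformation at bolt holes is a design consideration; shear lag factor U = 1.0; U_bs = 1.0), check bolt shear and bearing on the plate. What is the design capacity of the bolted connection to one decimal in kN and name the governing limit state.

884.0 kN (bolt shear governs)

Bolt shear: A_b = π(20)²/4 = 314.16 mm². φR_n = 0.75 × 469 × 314.16 × 8 × 1 = 884.0 kN.
Bearing (14 mm plate, F_u = 450 MPa): end bolts L_c = 37 − 22/2 = 26, R_n = min(1.2×26×14×450, 2.4×20×14×450) = 196.56 kN/bolt; interior L_c = 70 − 22 = 48, R_n = 302.4 kN/bolt. φR_n = 0.75 × (2×196.56 + 6×302.4) = 1655.6 kN.
Governing: min(884.0, 1655.6) = 884.0 kN → bolt shear.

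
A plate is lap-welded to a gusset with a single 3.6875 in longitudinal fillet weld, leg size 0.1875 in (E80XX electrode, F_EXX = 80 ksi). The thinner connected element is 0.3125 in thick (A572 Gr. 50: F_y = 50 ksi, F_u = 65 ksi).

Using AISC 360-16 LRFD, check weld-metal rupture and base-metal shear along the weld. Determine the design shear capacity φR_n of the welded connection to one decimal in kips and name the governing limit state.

Weld metal: throat = 0.707×0.1875 = 0.13256 in, L = 3.6875 in. φR_n = 0.75 × 0.6 × 80 × 0.13256 × 3.6875 = 17.6 kips.
Base metal shear (0.3125 in plate): yield φR_n = 1.0×0.6×50×0.3125×3.6875 = 34.6 kips; rupture φR_n = 0.75×0.6×65×0.3125×3.6875 = 33.7 kips; take 33.7 kips (rupture).
Governing: min(17.6, 33.7) = 17.6 kips → weld metal.

17.6 kips (weld metal governs)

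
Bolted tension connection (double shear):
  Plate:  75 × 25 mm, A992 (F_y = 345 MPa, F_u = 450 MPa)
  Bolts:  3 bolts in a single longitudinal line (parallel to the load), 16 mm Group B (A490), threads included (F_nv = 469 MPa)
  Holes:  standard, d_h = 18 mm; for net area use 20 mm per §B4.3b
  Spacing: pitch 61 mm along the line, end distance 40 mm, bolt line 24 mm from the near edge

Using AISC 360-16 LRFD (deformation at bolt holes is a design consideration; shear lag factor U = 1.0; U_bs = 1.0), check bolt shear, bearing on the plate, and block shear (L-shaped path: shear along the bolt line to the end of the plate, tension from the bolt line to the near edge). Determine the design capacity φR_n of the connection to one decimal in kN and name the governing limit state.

Bolt shear: A_b = π(16)²/4 = 201.06 mm². φR_n = 0.75 × 469 × 201.06 × 3 × 2 = 424.3 kN.
Bearing (25 mm plate, F_u = 450 MPa): end bolts L_c = 40 − 18/2 = 31, R_n = min(1.2×31×25×450, 2.4×16×25×450) = 418.5 kN/bolt; interior L_c = 61 − 18 = 43, R_n = 432 kN/bolt. φR_n = 0.75 × (1×418.5 + 2×432) = 961.9 kN.
Block shear: shear path 1×[40+2×61] = 1×162 mm, A_gv = 4050, A_nv = 1×(162 − 2.5×20)×25 = 2800 mm²; tension to near edge: (24 − 0.5×20)×25 = 350 mm². R_n = min(0.6×450×2800, 0.6×345×4050) + 1.0×450×350 = min(756, 838.35) + 157.5 = 913.5 kN. φR_n = 0.75 × 913.5 = 685.1 kN.
Governing: min(424.3, 961.9, 685.1) = 424.3 kN → bolt shear.

424.3 kN (bolt shear governs)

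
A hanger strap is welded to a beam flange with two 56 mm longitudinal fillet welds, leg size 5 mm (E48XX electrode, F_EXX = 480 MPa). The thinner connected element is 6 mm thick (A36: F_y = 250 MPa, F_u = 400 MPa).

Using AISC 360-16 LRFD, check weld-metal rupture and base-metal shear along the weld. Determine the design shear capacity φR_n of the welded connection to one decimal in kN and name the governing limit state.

Weld metal: throat = 0.707×5 = 3.535 mm, L = 2×56 = 112 mm. φR_n = 0.75 × 0.6 × 480 × 3.535 × 112 = 85.5 kN.
Base metal shear (6 mm plate): yield φR_n = 1.0×0.6×250×6×112 = 100.8 kN; rupture φR_n = 0.75×0.6×400×6×112 = 121.0 kN; take 100.8 kN (yield).
Governing: min(85.5, 100.8) = 85.5 kN → weld metal.

85.5 kN (weld metal governs)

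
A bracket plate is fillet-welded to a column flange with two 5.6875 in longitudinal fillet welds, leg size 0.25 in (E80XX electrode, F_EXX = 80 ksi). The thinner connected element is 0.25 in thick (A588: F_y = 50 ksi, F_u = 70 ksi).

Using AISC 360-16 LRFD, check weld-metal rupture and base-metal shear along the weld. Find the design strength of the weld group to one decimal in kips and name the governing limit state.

72.4 kips (weld metal governs)

Weld metal: throat = 0.707×0.25 = 0.17675 in, L = 2×5.6875 = 11.375 in. φR_n = 0.75 × 0.6 × 80 × 0.17675 × 11.375 = 72.4 kips.
Base metal shear (0.25 in plate): yield φR_n = 1.0×0.6×50×0.25×11.375 = 85.3 kips; rupture φR_n = 0.75×0.6×70×0.25×11.375 = 89.6 kips; take 85.3 kips (yield).
Governing: min(72.4, 85.3) = 72.4 kips → weld metal.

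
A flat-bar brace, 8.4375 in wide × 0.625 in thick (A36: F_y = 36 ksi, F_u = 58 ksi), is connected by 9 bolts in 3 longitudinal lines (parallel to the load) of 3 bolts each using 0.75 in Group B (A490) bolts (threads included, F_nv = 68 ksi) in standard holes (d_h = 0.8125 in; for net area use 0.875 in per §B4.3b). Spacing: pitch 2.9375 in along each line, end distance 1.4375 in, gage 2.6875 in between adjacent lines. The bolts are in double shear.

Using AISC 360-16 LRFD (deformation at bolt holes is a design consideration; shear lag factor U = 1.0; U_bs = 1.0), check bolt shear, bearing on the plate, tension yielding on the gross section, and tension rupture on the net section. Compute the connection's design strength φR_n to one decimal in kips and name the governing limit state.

Bolt shear: A_b = π(0.75)²/4 = 0.44179 in². φR_n = 0.75 × 68 × 0.44179 × 9 × 2 = 405.6 kips.
Bearing (0.625 in plate, F_u = 58 ksi): end bolts L_c = 1.4375 − 0.8125/2 = 1.03125, R_n = min(1.2×1.03125×0.625×58, 2.4×0.75×0.625×58) = 44.859 kips/bolt; interior L_c = 2.9375 − 0.8125 = 2.125, R_n = 65.25 kips/bolt. φR_n = 0.75 × (3×44.859 + 6×65.25) = 394.6 kips.
Tension yield (gross): A_g = 8.4375×0.625 = 5.2734 in². φR_n = 0.90 × 36 × 5.2734 = 170.9 kips.
Tension rupture (net): A_n = (8.4375 − 3×0.875)×0.625 = 3.6328 in² (U = 1.0, A_e = A_n). φR_n = 0.75 × 58 × 3.6328 = 158.0 kips.
Governing: min(405.6, 394.6, 170.9, 158.0) = 158.0 kips → net-section rupture.

158.0 kips (net-section rupture governs)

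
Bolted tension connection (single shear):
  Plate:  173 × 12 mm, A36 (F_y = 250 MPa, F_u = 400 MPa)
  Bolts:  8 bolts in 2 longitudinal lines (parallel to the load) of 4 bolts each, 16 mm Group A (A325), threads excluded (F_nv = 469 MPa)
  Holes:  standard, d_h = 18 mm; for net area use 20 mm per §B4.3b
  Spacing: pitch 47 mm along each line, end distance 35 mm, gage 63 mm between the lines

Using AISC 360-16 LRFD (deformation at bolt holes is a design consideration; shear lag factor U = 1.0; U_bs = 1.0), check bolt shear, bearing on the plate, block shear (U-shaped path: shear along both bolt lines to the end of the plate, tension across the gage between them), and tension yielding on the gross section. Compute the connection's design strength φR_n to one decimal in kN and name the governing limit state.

Bolt shear: A_b = π(16)²/4 = 201.06 mm². φR_n = 0.75 × 469 × 201.06 × 8 × 1 = 565.8 kN.
Bearing (12 mm plate, F_u = 400 MPa): end bolts L_c = 35 − 18/2 = 26, R_n = min(1.2×26×12×400, 2.4×16×12×400) = 149.76 kN/bolt; interior L_c = 47 − 18 = 29, R_n = 167.04 kN/bolt. φR_n = 0.75 × (2×149.76 + 6×167.04) = 976.3 kN.
Block shear: shear path 2×[35+3×47] = 2×176 mm, A_gv = 4224, A_nv = 2×(176 − 3.5×20)×12 = 2544 mm²; tension across gage: (63 − 1×20)×12 = 516 mm². R_n = min(0.6×400×2544, 0.6×250×4224) + 1.0×400×516 = min(610.56, 633.6) + 206.4 = 816.96 kN. φR_n = 0.75 × 816.96 = 612.7 kN.
Tension yield (gross): A_g = 173×12 = 2076 mm². φR_n = 0.90 × 250 × 2076 = 467.1 kN.
Governing: min(565.8, 976.3, 612.7, 467.1) = 467.1 kN → gross-section yield.

467.1 kN (gross-section yield governs)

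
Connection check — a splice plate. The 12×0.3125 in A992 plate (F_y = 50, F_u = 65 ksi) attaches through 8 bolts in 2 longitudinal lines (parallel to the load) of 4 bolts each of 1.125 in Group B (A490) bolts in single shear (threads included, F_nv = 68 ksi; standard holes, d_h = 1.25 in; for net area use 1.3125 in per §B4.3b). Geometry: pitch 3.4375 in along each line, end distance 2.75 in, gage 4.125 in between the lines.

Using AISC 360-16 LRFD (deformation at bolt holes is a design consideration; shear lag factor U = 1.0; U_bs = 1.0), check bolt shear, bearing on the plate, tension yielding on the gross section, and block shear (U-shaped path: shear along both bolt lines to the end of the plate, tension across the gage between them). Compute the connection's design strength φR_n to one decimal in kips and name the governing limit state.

Bolt shear: A_b = π(1.125)²/4 = 0.99402 in². φR_n = 0.75 × 68 × 0.99402 × 8 × 1 = 405.6 kips.
Bearing (0.3125 in plate, F_u = 65 ksi): end bolts L_c = 2.75 − 1.25/2 = 2.125, R_n = min(1.2×2.125×0.3125×65, 2.4×1.125×0.3125×65) = 51.797 kips/bolt; interior L_c = 3.4375 − 1.25 = 2.1875, R_n = 53.32 kips/bolt. φR_n = 0.75 × (2×51.797 + 6×53.32) = 317.6 kips.
Tension yield (gross): A_g = 12×0.3125 = 3.75 in². φR_n = 0.90 × 50 × 3.75 = 168.8 kips.
Block shear: shear path 2×[2.75+3×3.4375] = 2×13.0625 in, A_gv = 8.1641, A_nv = 2×(13.0625 − 3.5×1.3125)×0.3125 = 5.293 in²; tension across gage: (4.125 − 1×1.3125)×0.3125 = 0.87891 in². R_n = min(0.6×65×5.293, 0.6×50×8.1641) + 1.0×65×0.87891 = min(206.43, 244.92) + 57.129 = 263.56 kips. φR_n = 0.75 × 263.56 = 197.7 kips.
Governing: min(405.6, 317.6, 168.8, 197.7) = 168.8 kips → gross-section yield.

168.8 kips (gross-section yield governs)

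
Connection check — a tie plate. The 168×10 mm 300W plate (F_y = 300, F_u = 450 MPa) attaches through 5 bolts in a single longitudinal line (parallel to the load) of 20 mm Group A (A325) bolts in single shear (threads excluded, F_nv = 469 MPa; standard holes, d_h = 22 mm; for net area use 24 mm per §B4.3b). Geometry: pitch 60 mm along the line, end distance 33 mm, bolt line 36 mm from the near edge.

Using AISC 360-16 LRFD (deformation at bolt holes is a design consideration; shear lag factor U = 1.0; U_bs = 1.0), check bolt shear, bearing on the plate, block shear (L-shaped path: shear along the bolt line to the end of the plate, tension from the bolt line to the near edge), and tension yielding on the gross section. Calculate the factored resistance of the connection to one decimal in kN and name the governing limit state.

Bolt shear: A_b = π(20)²/4 = 314.16 mm². φR_n = 0.75 × 469 × 314.16 × 5 × 1 = 552.5 kN.
Bearing (10 mm plate, F_u = 450 MPa): end bolts L_c = 33 − 22/2 = 22, R_n = min(1.2×22×10×450, 2.4×20×10×450) = 118.8 kN/bolt; interior L_c = 60 − 22 = 38, R_n = 205.2 kN/bolt. φR_n = 0.75 × (1×118.8 + 4×205.2) = 704.7 kN.
Block shear: shear path 1×[33+4×60] = 1×273 mm, A_gv = 2730, A_nv = 1×(273 − 4.5×24)×10 = 1650 mm²; tension to near edge: (36 − 0.5×24)×10 = 240 mm². R_n = min(0.6×450×1650, 0.6×300×2730) + 1.0×450×240 = min(445.5, 491.4) + 108 = 553.5 kN. φR_n = 0.75 × 553.5 = 415.1 kN.
Tension yield (gross): A_g = 168×10 = 1680 mm². φR_n = 0.90 × 300 × 1680 = 453.6 kN.
Governing: min(552.5, 704.7, 415.1, 453.6) = 415.1 kN → block shear.

415.1 kN (block shear governs)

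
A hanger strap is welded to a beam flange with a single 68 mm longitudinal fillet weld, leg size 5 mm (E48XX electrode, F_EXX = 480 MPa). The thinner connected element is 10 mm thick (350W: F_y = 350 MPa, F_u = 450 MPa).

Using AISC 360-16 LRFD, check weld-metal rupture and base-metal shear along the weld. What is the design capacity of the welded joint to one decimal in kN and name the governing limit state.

Weld metal: throat = 0.707×5 = 3.535 mm, L = 68 mm. φR_n = 0.75 × 0.6 × 480 × 3.535 × 68 = 51.9 kN.
Base metal shear (10 mm plate): yield φR_n = 1.0×0.6×350×10×68 = 142.8 kN; rupture φR_n = 0.75×0.6×450×10×68 = 137.7 kN; take 137.7 kN (rupture).
Governing: min(51.9, 137.7) = 51.9 kN → weld metal.

51.9 kN (weld metal governs)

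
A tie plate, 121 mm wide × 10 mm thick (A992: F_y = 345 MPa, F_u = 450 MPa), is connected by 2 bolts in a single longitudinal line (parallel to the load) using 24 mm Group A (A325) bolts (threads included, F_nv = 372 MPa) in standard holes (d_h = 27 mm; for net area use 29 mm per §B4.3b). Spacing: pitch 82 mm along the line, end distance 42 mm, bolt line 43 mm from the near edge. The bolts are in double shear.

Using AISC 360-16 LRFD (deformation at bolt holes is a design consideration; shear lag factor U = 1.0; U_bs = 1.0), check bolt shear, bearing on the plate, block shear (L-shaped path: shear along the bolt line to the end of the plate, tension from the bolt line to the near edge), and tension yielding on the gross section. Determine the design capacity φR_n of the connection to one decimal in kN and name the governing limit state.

Bolt shear: A_b = π(24)²/4 = 452.39 mm². φR_n = 0.75 × 372 × 452.39 × 2 × 2 = 504.9 kN.
Bearing (10 mm plate, F_u = 450 MPa): end bolts L_c = 42 − 27/2 = 28.5, R_n = min(1.2×28.5×10×450, 2.4×24×10×450) = 153.9 kN/bolt; interior L_c = 82 − 27 = 55, R_n = 259.2 kN/bolt. φR_n = 0.75 × (1×153.9 + 1×259.2) = 309.8 kN.
Block shear: shear path 1×[42+1×82] = 1×124 mm, A_gv = 1240, A_nv = 1×(124 − 1.5×29)×10 = 805 mm²; tension to near edge: (43 − 0.5×29)×10 = 285 mm². R_n = min(0.6×450×805, 0.6×345×1240) + 1.0×450×285 = min(217.35, 256.68) + 128.25 = 345.6 kN. φR_n = 0.75 × 345.6 = 259.2 kN.
Tension yield (gross): A_g = 121×10 = 1210 mm². φR_n = 0.90 × 345 × 1210 = 375.7 kN.
Governing: min(504.9, 309.8, 259.2, 375.7) = 259.2 kN → block shear.

259.2 kN (block shear governs)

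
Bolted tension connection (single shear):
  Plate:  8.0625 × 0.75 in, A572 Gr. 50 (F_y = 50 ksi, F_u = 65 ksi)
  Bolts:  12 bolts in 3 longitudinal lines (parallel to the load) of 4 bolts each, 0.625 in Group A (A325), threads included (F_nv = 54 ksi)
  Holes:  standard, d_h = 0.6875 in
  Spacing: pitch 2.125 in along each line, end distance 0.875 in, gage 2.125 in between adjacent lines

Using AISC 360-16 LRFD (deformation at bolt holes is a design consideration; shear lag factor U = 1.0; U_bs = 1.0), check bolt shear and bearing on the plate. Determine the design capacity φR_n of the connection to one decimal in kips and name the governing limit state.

149.1 kips (bolt shear governs)

Bolt shear: A_b = π(0.625)²/4 = 0.3068 in². φR_n = 0.75 × 54 × 0.3068 × 12 × 1 = 149.1 kips.
Bearing (0.75 in plate, F_u = 65 ksi): end bolts L_c = 0.875 − 0.6875/2 = 0.53125, R_n = min(1.2×0.53125×0.75×65, 2.4×0.625×0.75×65) = 31.078 kips/bolt; interior L_c = 2.125 − 0.6875 = 1.4375, R_n = 73.125 kips/bolt. φR_n = 0.75 × (3×31.078 + 9×73.125) = 563.5 kips.
Governing: min(149.1, 563.5) = 149.1 kips → bolt shear.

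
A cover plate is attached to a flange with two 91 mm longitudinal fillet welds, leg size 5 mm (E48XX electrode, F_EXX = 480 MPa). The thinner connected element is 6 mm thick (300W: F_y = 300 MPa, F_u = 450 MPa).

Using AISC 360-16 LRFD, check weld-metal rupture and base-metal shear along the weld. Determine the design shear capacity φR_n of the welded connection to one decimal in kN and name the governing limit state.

Weld metal: throat = 0.707×5 = 3.535 mm, L = 2×91 = 182 mm. φR_n = 0.75 × 0.6 × 480 × 3.535 × 182 = 139.0 kN.
Base metal shear (6 mm plate): yield φR_n = 1.0×0.6×300×6×182 = 196.6 kN; rupture φR_n = 0.75×0.6×450×6×182 = 221.1 kN; take 196.6 kN (yield).
Governing: min(139.0, 196.6) = 139.0 kN → weld metal.

139.0 kN (weld metal governs)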